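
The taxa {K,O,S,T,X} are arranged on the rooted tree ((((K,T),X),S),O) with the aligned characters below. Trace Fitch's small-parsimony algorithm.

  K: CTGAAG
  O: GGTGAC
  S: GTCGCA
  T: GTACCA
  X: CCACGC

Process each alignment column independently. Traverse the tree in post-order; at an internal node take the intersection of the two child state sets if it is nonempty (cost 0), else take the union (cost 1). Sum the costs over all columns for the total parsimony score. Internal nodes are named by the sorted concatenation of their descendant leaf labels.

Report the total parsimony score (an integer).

[col 0] KT: children K:{C}, T:{G} ∪→ {C,G}; cost 1
[col 0] KTX: children KT:{C,G}, X:{C} ∩→ {C}; cost 0
[col 0] KSTX: children KTX:{C}, S:{G} ∪→ {C,G}; cost 1
[col 0] KOSTX: children KSTX:{C,G}, O:{G} ∩→ {G}; cost 0
[col 1] KT: children K:{T}, T:{T} ∩→ {T}; cost 0
[col 1] KTX: children KT:{T}, X:{C} ∪→ {C,T}; cost 1
[col 1] KSTX: children KTX:{C,T}, S:{T} ∩→ {T}; cost 0
[col 1] KOSTX: children KSTX:{T}, O:{G} ∪→ {G,T}; cost 1
[col 2] KT: children K:{G}, T:{A} ∪→ {A,G}; cost 1
[col 2] KTX: children KT:{A,G}, X:{A} ∩→ {A}; cost 0
[col 2] KSTX: children KTX:{A}, S:{C} ∪→ {A,C}; cost 1
[col 2] KOSTX: children KSTX:{A,C}, O:{T} ∪→ {A,C,T}; cost 1
[col 3] KT: children K:{A}, T:{C} ∪→ {A,C}; cost 1
[col 3] KTX: children KT:{A,C}, X:{C} ∩→ {C}; cost 0
[col 3] KSTX: children KTX:{C}, S:{G} ∪→ {C,G}; cost 1
[col 3] KOSTX: children KSTX:{C,G}, O:{G} ∩→ {G}; cost 0
[col 4] KT: children K:{A}, T:{C} ∪→ {A,C}; cost 1
[col 4] KTX: children KT:{A,C}, X:{G} ∪→ {A,C,G}; cost 1
[col 4] KSTX: children KTX:{A,C,G}, S:{C} ∩→ {C}; cost 0
[col 4] KOSTX: children KSTX:{C}, O:{A} ∪→ {A,C}; cost 1
[col 5] KT: children K:{G}, T:{A} ∪→ {A,G}; cost 1
[col 5] KTX: children KT:{A,G}, X:{C} ∪→ {A,C,G}; cost 1
[col 5] KSTX: children KTX:{A,C,G}, S:{A} ∩→ {A}; cost 0
[col 5] KOSTX: children KSTX:{A}, O:{C} ∪→ {A,C}; cost 1
per-site changes: [2, 2, 3, 2, 3, 3]; total = 15

15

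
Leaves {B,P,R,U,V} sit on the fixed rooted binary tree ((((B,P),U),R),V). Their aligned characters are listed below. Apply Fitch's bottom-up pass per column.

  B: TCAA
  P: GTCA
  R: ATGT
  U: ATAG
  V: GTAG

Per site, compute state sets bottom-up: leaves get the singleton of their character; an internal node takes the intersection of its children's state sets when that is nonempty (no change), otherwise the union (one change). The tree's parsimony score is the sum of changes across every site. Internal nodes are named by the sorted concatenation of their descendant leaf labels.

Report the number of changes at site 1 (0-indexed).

BP@0: {T} ∪ {G} = {G,T} (union, +1)
BPU@0: {G,T} ∪ {A} = {A,G,T} (union, +1)
BPRU@0: {A,G,T} ∩ {A} = {A} (intersection, +0)
BPRUV@0: {A} ∪ {G} = {A,G} (union, +1)
BP@1: {C} ∪ {T} = {C,T} (union, +1)
BPU@1: {C,T} ∩ {T} = {T} (intersection, +0)
BPRU@1: {T} ∩ {T} = {T} (intersection, +0)
BPRUV@1: {T} ∩ {T} = {T} (intersection, +0)
BP@2: {A} ∪ {C} = {A,C} (union, +1)
BPU@2: {A,C} ∩ {A} = {A} (intersection, +0)
BPRU@2: {A} ∪ {G} = {A,G} (union, +1)
BPRUV@2: {A,G} ∩ {A} = {A} (intersection, +0)
BP@3: {A} ∩ {A} = {A} (intersection, +0)
BPU@3: {A} ∪ {G} = {A,G} (union, +1)
BPRU@3: {A,G} ∪ {T} = {A,G,T} (union, +1)
BPRUV@3: {A,G,T} ∩ {G} = {G} (intersection, +0)
per-site changes: [3, 1, 2, 2]; total = 8

1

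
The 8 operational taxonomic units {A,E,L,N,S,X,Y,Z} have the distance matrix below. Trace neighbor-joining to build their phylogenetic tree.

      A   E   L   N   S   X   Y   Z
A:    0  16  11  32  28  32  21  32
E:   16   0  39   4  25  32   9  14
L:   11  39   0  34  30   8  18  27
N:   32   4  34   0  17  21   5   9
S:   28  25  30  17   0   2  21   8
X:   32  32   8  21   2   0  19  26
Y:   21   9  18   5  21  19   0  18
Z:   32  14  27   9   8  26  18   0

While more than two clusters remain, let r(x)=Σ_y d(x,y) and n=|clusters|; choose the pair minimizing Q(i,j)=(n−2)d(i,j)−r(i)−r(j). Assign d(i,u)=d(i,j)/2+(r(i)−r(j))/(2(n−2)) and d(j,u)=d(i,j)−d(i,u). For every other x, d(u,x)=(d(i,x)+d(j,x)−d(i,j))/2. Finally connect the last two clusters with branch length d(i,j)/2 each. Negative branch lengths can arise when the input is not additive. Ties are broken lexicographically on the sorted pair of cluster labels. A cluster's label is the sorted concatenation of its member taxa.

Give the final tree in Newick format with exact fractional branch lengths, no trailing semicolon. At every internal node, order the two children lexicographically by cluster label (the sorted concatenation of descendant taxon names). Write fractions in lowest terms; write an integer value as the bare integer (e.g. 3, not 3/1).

1. join A+L (d=11, Q=-273) ⇒ AL; edges |A|=71/12, |L|=61/12
  updated: d(AL,E)=22, d(AL,N)=55/2, d(AL,S)=47/2, d(AL,X)=29/2, d(AL,Y)=14, d(AL,Z)=24
2. join S+X (d=2, Q=-201) ⇒ SX; edges |S|=-4/5, |X|=14/5
  updated: d(AL,SX)=18, d(E,SX)=55/2, d(N,SX)=18, d(SX,Y)=19, d(SX,Z)=16
3. join AL+SX (d=18, Q=-132) ⇒ ALSX; edges |AL|=79/8, |SX|=65/8
  updated: d(ALSX,E)=63/4, d(ALSX,N)=55/4, d(ALSX,Y)=15/2, d(ALSX,Z)=11
4. join ALSX+Z (d=11, Q=-67) ⇒ ALSXZ; edges |ALSX|=29/6, |Z|=37/6
  updated: d(ALSXZ,E)=75/8, d(ALSXZ,N)=47/8, d(ALSXZ,Y)=29/4
5. join ALSXZ+Y (d=29/4, Q=-117/4) ⇒ ALSXYZ; edges |ALSXZ|=63/16, |Y|=53/16
  updated: d(ALSXYZ,E)=89/16, d(ALSXYZ,N)=29/16
6. join ALSXYZ+E (d=89/16, Q=-91/8) ⇒ AELSXYZ; edges |ALSXYZ|=27/16, |E|=31/8
  updated: d(AELSXYZ,N)=1/8
7. join AELSXYZ+N (d=1/8) ⇒ AELNSXYZ; edges |AELSXYZ|=1/16, |N|=1/16
final tree: ((((((A:71/12,L:61/12):79/8,(S:-4/5,X:14/5):65/8):29/6,Z:37/6):63/16,Y:53/16):27/16,E:31/8):1/16,N:1/16)
total length: 879/16

((((((A:71/12,L:61/12):79/8,(S:-4/5,X:14/5):65/8):29/6,Z:37/6):63/16,Y:53/16):27/16,E:31/8):1/16,N:1/16)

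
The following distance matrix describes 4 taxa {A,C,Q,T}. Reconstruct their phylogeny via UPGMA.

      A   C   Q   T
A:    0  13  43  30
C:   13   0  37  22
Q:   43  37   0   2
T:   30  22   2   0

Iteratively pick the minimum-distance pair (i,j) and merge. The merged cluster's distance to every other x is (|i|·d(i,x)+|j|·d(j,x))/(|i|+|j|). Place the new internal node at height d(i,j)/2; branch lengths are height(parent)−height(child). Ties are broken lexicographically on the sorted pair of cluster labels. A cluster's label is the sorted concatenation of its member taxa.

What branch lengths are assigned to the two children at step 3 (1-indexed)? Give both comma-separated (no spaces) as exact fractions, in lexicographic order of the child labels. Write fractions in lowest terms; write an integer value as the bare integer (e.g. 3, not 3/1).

1. join Q+T (d=2) ⇒ QT; edges |Q|=1, |T|=1
  updated: d(A,QT)=73/2, d(C,QT)=59/2
2. join A+C (d=13) ⇒ AC; edges |A|=13/2, |C|=13/2
  updated: d(AC,QT)=33
3. join AC+QT (d=33) ⇒ ACQT; edges |AC|=10, |QT|=31/2
final tree: ((A:13/2,C:13/2):10,(Q:1,T:1):31/2)
total length: 81/2

10,31/2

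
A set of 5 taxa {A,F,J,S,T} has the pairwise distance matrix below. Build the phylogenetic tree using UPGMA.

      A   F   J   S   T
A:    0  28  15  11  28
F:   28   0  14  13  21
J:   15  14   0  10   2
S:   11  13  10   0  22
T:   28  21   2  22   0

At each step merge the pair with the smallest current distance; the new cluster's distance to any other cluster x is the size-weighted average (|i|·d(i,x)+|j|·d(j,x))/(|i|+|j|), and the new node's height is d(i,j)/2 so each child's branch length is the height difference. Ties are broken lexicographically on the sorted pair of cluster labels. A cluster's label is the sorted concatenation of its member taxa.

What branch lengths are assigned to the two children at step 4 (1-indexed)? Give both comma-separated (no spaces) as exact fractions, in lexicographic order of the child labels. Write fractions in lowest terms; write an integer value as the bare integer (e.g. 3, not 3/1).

step 1: merge (J,T) at d=2; branch lengths J→1, T→1; new cluster JT
  updated: d(A,JT)=43/2, d(F,JT)=35/2, d(JT,S)=16
step 2: merge (A,S) at d=11; branch lengths A→11/2, S→11/2; new cluster AS
  updated: d(AS,F)=41/2, d(AS,JT)=75/4
step 3: merge (F,JT) at d=35/2; branch lengths F→35/4, JT→31/4; new cluster FJT
  updated: d(AS,FJT)=58/3
step 4: merge (AS,FJT) at d=58/3; branch lengths AS→25/6, FJT→11/12; new cluster AFJST
final tree: ((A:11/2,S:11/2):25/6,(F:35/4,(J:1,T:1):31/4):11/12)
total length: 415/12

25/6,11/12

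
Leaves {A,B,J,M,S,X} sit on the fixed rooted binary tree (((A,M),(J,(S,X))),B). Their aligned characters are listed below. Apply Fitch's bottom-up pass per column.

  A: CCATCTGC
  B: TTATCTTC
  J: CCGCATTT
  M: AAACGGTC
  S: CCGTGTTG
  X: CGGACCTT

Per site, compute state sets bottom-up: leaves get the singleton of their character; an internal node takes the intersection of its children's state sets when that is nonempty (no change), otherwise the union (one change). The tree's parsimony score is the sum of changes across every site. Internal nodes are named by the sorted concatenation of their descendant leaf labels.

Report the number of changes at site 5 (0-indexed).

AM@0: {C} ∪ {A} = {A,C} (union, +1)
SX@0: {C} ∩ {C} = {C} (intersection, +0)
JSX@0: {C} ∩ {C} = {C} (intersection, +0)
AJMSX@0: {A,C} ∩ {C} = {C} (intersection, +0)
ABJMSX@0: {C} ∪ {T} = {C,T} (union, +1)
AM@1: {C} ∪ {A} = {A,C} (union, +1)
SX@1: {C} ∪ {G} = {C,G} (union, +1)
JSX@1: {C} ∩ {C,G} = {C} (intersection, +0)
AJMSX@1: {A,C} ∩ {C} = {C} (intersection, +0)
ABJMSX@1: {C} ∪ {T} = {C,T} (union, +1)
AM@2: {A} ∩ {A} = {A} (intersection, +0)
SX@2: {G} ∩ {G} = {G} (intersection, +0)
JSX@2: {G} ∩ {G} = {G} (intersection, +0)
AJMSX@2: {A} ∪ {G} = {A,G} (union, +1)
ABJMSX@2: {A,G} ∩ {A} = {A} (intersection, +0)
AM@3: {T} ∪ {C} = {C,T} (union, +1)
SX@3: {T} ∪ {A} = {A,T} (union, +1)
JSX@3: {C} ∪ {A,T} = {A,C,T} (union, +1)
AJMSX@3: {C,T} ∩ {A,C,T} = {C,T} (intersection, +0)
ABJMSX@3: {C,T} ∩ {T} = {T} (intersection, +0)
AM@4: {C} ∪ {G} = {C,G} (union, +1)
SX@4: {G} ∪ {C} = {C,G} (union, +1)
JSX@4: {A} ∪ {C,G} = {A,C,G} (union, +1)
AJMSX@4: {C,G} ∩ {A,C,G} = {C,G} (intersection, +0)
ABJMSX@4: {C,G} ∩ {C} = {C} (intersection, +0)
AM@5: {T} ∪ {G} = {G,T} (union, +1)
SX@5: {T} ∪ {C} = {C,T} (union, +1)
JSX@5: {T} ∩ {C,T} = {T} (intersection, +0)
AJMSX@5: {G,T} ∩ {T} = {T} (intersection, +0)
ABJMSX@5: {T} ∩ {T} = {T} (intersection, +0)
AM@6: {G} ∪ {T} = {G,T} (union, +1)
SX@6: {T} ∩ {T} = {T} (intersection, +0)
JSX@6: {T} ∩ {T} = {T} (intersection, +0)
AJMSX@6: {G,T} ∩ {T} = {T} (intersection, +0)
ABJMSX@6: {T} ∩ {T} = {T} (intersection, +0)
AM@7: {C} ∩ {C} = {C} (intersection, +0)
SX@7: {G} ∪ {T} = {G,T} (union, +1)
JSX@7: {T} ∩ {G,T} = {T} (intersection, +0)
AJMSX@7: {C} ∪ {T} = {C,T} (union, +1)
ABJMSX@7: {C,T} ∩ {C} = {C} (intersection, +0)
per-site changes: [2, 3, 1, 3, 3, 2, 1, 2]; total = 17

2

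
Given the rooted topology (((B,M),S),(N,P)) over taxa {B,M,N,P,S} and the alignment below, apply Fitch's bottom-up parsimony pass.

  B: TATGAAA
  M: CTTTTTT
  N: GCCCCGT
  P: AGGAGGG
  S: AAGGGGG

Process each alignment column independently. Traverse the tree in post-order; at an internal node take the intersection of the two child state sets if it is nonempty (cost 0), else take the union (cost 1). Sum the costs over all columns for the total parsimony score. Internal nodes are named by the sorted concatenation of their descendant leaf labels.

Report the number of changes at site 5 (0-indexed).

2

site 0, node BM: B={T} ∪ M={C} → {C,T} (+1)
site 0, node BMS: BM={C,T} ∪ S={A} → {A,C,T} (+1)
site 0, node NP: N={G} ∪ P={A} → {A,G} (+1)
site 0, node BMNPS: BMS={A,C,T} ∩ NP={A,G} → {A} (+0)
site 1, node BM: B={A} ∪ M={T} → {A,T} (+1)
site 1, node BMS: BM={A,T} ∩ S={A} → {A} (+0)
site 1, node NP: N={C} ∪ P={G} → {C,G} (+1)
site 1, node BMNPS: BMS={A} ∪ NP={C,G} → {A,C,G} (+1)
site 2, node BM: B={T} ∩ M={T} → {T} (+0)
site 2, node BMS: BM={T} ∪ S={G} → {G,T} (+1)
site 2, node NP: N={C} ∪ P={G} → {C,G} (+1)
site 2, node BMNPS: BMS={G,T} ∩ NP={C,G} → {G} (+0)
site 3, node BM: B={G} ∪ M={T} → {G,T} (+1)
site 3, node BMS: BM={G,T} ∩ S={G} → {G} (+0)
site 3, node NP: N={C} ∪ P={A} → {A,C} (+1)
site 3, node BMNPS: BMS={G} ∪ NP={A,C} → {A,C,G} (+1)
site 4, node BM: B={A} ∪ M={T} → {A,T} (+1)
site 4, node BMS: BM={A,T} ∪ S={G} → {A,G,T} (+1)
site 4, node NP: N={C} ∪ P={G} → {C,G} (+1)
site 4, node BMNPS: BMS={A,G,T} ∩ NP={C,G} → {G} (+0)
site 5, node BM: B={A} ∪ M={T} → {A,T} (+1)
site 5, node BMS: BM={A,T} ∪ S={G} → {A,G,T} (+1)
site 5, node NP: N={G} ∩ P={G} → {G} (+0)
site 5, node BMNPS: BMS={A,G,T} ∩ NP={G} → {G} (+0)
site 6, node BM: B={A} ∪ M={T} → {A,T} (+1)
site 6, node BMS: BM={A,T} ∪ S={G} → {A,G,T} (+1)
site 6, node NP: N={T} ∪ P={G} → {G,T} (+1)
site 6, node BMNPS: BMS={A,G,T} ∩ NP={G,T} → {G,T} (+0)
per-site changes: [3, 3, 2, 3, 3, 2, 3]; total = 19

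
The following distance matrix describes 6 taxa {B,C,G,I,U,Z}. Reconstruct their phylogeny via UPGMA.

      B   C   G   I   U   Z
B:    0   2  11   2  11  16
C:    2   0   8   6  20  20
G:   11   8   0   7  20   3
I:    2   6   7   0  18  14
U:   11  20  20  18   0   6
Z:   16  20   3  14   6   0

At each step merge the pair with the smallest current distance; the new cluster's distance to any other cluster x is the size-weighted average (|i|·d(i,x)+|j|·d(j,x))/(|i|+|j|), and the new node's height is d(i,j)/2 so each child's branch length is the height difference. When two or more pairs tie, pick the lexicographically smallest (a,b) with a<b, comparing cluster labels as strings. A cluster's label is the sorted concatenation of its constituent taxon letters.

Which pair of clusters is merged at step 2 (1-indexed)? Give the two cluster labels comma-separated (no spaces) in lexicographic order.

iteration 1: select B,C (d=2); attach at lengths (1, 1); label the merged cluster BC
  updated: d(BC,G)=19/2, d(BC,I)=4, d(BC,U)=31/2, d(BC,Z)=18
iteration 2: select G,Z (d=3); attach at lengths (3/2, 3/2); label the merged cluster GZ
  updated: d(BC,GZ)=55/4, d(GZ,I)=21/2, d(GZ,U)=13
iteration 3: select BC,I (d=4); attach at lengths (1, 2); label the merged cluster BCI
  updated: d(BCI,GZ)=38/3, d(BCI,U)=49/3
iteration 4: select BCI,GZ (d=38/3); attach at lengths (13/3, 29/6); label the merged cluster BCGIZ
  updated: d(BCGIZ,U)=15
iteration 5: select BCGIZ,U (d=15); attach at lengths (7/6, 15/2); label the merged cluster BCGIUZ
final tree: ((((B:1,C:1):1,I:2):13/3,(G:3/2,Z:3/2):29/6):7/6,U:15/2)
total length: 155/6

G,Z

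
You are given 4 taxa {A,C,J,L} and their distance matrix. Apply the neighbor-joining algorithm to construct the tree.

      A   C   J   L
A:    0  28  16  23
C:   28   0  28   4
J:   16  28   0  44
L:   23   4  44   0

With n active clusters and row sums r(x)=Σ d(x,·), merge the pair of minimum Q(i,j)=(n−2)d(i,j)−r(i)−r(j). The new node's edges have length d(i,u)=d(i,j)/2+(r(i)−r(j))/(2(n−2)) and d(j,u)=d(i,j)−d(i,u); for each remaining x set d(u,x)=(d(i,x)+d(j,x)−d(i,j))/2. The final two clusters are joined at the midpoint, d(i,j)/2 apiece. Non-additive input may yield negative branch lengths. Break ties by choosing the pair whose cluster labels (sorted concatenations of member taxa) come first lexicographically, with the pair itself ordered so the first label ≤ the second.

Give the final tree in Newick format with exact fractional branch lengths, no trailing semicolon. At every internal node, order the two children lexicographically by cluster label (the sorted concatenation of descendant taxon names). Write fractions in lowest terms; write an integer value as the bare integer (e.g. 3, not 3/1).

(((A:11/4,J:53/4):83/4,C:-3/4):19/8,L:19/8)

step 1: merge (A,J) at d=16, Q=-123; branch lengths A→11/4, J→53/4; new cluster AJ
  updated: d(AJ,C)=20, d(AJ,L)=51/2
step 2: merge (AJ,C) at d=20, Q=-99/2; branch lengths AJ→83/4, C→-3/4; new cluster ACJ
  updated: d(ACJ,L)=19/4
step 3: merge (ACJ,L) at d=19/4; branch lengths ACJ→19/8, L→19/8; new cluster ACJL
final tree: (((A:11/4,J:53/4):83/4,C:-3/4):19/8,L:19/8)
total length: 163/4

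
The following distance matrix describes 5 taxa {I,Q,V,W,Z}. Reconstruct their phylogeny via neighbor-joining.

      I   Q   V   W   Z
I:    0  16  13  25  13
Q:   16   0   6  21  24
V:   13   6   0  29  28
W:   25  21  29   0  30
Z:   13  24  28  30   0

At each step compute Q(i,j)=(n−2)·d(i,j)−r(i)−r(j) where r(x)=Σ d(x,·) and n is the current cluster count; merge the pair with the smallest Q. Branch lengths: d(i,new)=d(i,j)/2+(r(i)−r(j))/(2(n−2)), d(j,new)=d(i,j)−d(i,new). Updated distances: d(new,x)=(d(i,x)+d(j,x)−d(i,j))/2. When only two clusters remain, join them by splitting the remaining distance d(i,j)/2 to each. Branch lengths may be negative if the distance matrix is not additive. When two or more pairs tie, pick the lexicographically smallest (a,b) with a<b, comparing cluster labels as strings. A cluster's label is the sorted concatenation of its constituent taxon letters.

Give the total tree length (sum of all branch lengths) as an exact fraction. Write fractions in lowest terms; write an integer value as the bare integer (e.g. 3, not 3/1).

367/8

iteration 1: select Q,V (d=6, Q=-125); attach at lengths (3/2, 9/2); label the merged cluster QV
  updated: d(I,QV)=23/2, d(QV,W)=22, d(QV,Z)=23
iteration 2: select I,Z (d=13, Q=-179/2); attach at lengths (19/8, 85/8); label the merged cluster IZ
  updated: d(IZ,QV)=43/4, d(IZ,W)=21
iteration 3: select IZ,QV (d=43/4, Q=-215/4); attach at lengths (39/8, 47/8); label the merged cluster IQVZ
  updated: d(IQVZ,W)=129/8
iteration 4: select IQVZ,W (d=129/8); attach at lengths (129/16, 129/16); label the merged cluster IQVWZ
final tree: (((I:19/8,Z:85/8):39/8,(Q:3/2,V:9/2):47/8):129/16,W:129/16)
total length: 367/8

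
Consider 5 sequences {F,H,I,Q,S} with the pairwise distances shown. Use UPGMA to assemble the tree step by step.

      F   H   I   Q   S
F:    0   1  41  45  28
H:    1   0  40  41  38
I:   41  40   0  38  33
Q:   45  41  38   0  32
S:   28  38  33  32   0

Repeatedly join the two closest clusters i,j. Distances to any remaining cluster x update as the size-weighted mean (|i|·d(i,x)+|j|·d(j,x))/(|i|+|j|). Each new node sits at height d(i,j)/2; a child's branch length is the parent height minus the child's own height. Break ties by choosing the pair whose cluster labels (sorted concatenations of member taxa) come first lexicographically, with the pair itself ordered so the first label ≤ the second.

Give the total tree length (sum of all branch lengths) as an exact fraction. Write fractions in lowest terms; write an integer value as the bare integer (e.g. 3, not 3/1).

877/12

step 1: merge (F,H) at d=1; branch lengths F→1/2, H→1/2; new cluster FH
  updated: d(FH,I)=81/2, d(FH,Q)=43, d(FH,S)=33
step 2: merge (Q,S) at d=32; branch lengths Q→16, S→16; new cluster QS
  updated: d(FH,QS)=38, d(I,QS)=71/2
step 3: merge (I,QS) at d=71/2; branch lengths I→71/4, QS→7/4; new cluster IQS
  updated: d(FH,IQS)=233/6
step 4: merge (FH,IQS) at d=233/6; branch lengths FH→227/12, IQS→5/3; new cluster FHIQS
final tree: ((F:1/2,H:1/2):227/12,(I:71/4,(Q:16,S:16):7/4):5/3)
total length: 877/12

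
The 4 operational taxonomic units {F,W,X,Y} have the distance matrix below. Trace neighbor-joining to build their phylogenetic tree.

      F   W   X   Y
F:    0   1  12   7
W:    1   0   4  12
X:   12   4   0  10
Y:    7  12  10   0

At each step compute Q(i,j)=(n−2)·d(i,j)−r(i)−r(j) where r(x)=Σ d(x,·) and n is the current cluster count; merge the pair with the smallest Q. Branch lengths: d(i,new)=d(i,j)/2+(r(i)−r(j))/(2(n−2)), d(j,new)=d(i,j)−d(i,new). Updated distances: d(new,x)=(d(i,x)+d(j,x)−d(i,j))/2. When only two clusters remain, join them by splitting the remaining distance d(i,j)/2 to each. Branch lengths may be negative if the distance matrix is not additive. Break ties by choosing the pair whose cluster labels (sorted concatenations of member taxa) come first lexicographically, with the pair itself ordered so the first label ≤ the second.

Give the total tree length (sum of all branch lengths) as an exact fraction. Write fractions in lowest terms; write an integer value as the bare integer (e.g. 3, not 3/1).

57/4

iteration 1: select F,W (d=1, Q=-35); attach at lengths (5/4, -1/4); label the merged cluster FW
  updated: d(FW,X)=15/2, d(FW,Y)=9
iteration 2: select FW,X (d=15/2, Q=-53/2); attach at lengths (13/4, 17/4); label the merged cluster FWX
  updated: d(FWX,Y)=23/4
iteration 3: select FWX,Y (d=23/4); attach at lengths (23/8, 23/8); label the merged cluster FWXY
final tree: (((F:5/4,W:-1/4):13/4,X:17/4):23/8,Y:23/8)
total length: 57/4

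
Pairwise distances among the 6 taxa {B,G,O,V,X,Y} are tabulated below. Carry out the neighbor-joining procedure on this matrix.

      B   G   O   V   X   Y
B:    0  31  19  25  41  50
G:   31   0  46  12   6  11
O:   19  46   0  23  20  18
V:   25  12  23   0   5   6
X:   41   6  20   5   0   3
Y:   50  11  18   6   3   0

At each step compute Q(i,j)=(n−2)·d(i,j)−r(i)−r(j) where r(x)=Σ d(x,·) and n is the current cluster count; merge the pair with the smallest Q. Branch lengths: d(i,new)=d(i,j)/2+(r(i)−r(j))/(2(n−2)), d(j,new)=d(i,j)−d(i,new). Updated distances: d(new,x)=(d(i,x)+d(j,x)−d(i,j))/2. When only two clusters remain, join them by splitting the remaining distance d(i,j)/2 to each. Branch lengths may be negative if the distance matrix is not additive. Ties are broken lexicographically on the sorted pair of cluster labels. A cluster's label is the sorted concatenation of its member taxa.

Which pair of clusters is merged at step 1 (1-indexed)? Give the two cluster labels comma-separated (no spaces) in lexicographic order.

iteration 1: select B,O (d=19, Q=-216); attach at lengths (29/2, 9/2); label the merged cluster BO
  updated: d(BO,G)=29, d(BO,V)=29/2, d(BO,X)=21, d(BO,Y)=49/2
iteration 2: select BO,V (d=29/2, Q=-83); attach at lengths (95/6, -4/3); label the merged cluster BOV
  updated: d(BOV,G)=53/4, d(BOV,X)=23/4, d(BOV,Y)=8
iteration 3: select BOV,Y (d=8, Q=-33); attach at lengths (21/4, 11/4); label the merged cluster BOVY
  updated: d(BOVY,G)=65/8, d(BOVY,X)=3/8
iteration 4: select BOVY,G (d=65/8, Q=-29/2); attach at lengths (5/4, 55/8); label the merged cluster BGOVY
  updated: d(BGOVY,X)=-7/8
iteration 5: select BGOVY,X (d=-7/8); attach at lengths (-7/16, -7/16); label the merged cluster BGOVXY
final tree: (((((B:29/2,O:9/2):95/6,V:-4/3):21/4,Y:11/4):5/4,G:55/8):-7/16,X:-7/16)
total length: 195/4

B,O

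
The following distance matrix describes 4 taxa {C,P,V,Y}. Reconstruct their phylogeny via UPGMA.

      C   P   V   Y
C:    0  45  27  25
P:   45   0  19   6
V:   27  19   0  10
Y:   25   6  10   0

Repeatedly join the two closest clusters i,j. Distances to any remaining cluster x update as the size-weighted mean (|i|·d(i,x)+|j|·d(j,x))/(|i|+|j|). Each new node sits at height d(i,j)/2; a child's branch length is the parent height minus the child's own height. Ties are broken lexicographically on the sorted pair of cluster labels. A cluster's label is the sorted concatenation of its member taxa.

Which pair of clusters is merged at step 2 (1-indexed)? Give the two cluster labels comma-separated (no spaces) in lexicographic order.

PY,V

1. join P+Y (d=6) ⇒ PY; edges |P|=3, |Y|=3
  updated: d(C,PY)=35, d(PY,V)=29/2
2. join PY+V (d=29/2) ⇒ PVY; edges |PY|=17/4, |V|=29/4
  updated: d(C,PVY)=97/3
3. join C+PVY (d=97/3) ⇒ CPVY; edges |C|=97/6, |PVY|=107/12
final tree: (C:97/6,((P:3,Y:3):17/4,V:29/4):107/12)
total length: 511/12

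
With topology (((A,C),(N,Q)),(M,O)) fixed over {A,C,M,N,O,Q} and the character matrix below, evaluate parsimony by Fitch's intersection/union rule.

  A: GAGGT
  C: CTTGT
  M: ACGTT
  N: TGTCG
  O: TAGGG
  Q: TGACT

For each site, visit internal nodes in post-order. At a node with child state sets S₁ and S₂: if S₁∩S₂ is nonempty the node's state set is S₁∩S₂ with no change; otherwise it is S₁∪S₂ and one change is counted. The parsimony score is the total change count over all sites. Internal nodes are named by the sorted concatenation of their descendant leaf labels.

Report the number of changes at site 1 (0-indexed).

site 0, node AC: A={G} ∪ C={C} → {C,G} (+1)
site 0, node NQ: N={T} ∩ Q={T} → {T} (+0)
site 0, node ACNQ: AC={C,G} ∪ NQ={T} → {C,G,T} (+1)
site 0, node MO: M={A} ∪ O={T} → {A,T} (+1)
site 0, node ACMNOQ: ACNQ={C,G,T} ∩ MO={A,T} → {T} (+0)
site 1, node AC: A={A} ∪ C={T} → {A,T} (+1)
site 1, node NQ: N={G} ∩ Q={G} → {G} (+0)
site 1, node ACNQ: AC={A,T} ∪ NQ={G} → {A,G,T} (+1)
site 1, node MO: M={C} ∪ O={A} → {A,C} (+1)
site 1, node ACMNOQ: ACNQ={A,G,T} ∩ MO={A,C} → {A} (+0)
site 2, node AC: A={G} ∪ C={T} → {G,T} (+1)
site 2, node NQ: N={T} ∪ Q={A} → {A,T} (+1)
site 2, node ACNQ: AC={G,T} ∩ NQ={A,T} → {T} (+0)
site 2, node MO: M={G} ∩ O={G} → {G} (+0)
site 2, node ACMNOQ: ACNQ={T} ∪ MO={G} → {G,T} (+1)
site 3, node AC: A={G} ∩ C={G} → {G} (+0)
site 3, node NQ: N={C} ∩ Q={C} → {C} (+0)
site 3, node ACNQ: AC={G} ∪ NQ={C} → {C,G} (+1)
site 3, node MO: M={T} ∪ O={G} → {G,T} (+1)
site 3, node ACMNOQ: ACNQ={C,G} ∩ MO={G,T} → {G} (+0)
site 4, node AC: A={T} ∩ C={T} → {T} (+0)
site 4, node NQ: N={G} ∪ Q={T} → {G,T} (+1)
site 4, node ACNQ: AC={T} ∩ NQ={G,T} → {T} (+0)
site 4, node MO: M={T} ∪ O={G} → {G,T} (+1)
site 4, node ACMNOQ: ACNQ={T} ∩ MO={G,T} → {T} (+0)
per-site changes: [3, 3, 3, 2, 2]; total = 13

3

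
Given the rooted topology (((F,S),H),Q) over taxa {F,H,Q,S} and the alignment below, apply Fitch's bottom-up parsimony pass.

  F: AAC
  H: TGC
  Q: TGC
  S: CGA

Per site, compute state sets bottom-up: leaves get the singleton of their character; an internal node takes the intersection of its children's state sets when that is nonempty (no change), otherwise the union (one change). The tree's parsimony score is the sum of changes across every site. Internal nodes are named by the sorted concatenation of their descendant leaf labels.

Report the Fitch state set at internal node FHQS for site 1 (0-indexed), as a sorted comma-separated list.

FS@0: {A} ∪ {C} = {A,C} (union, +1)
FHS@0: {A,C} ∪ {T} = {A,C,T} (union, +1)
FHQS@0: {A,C,T} ∩ {T} = {T} (intersection, +0)
FS@1: {A} ∪ {G} = {A,G} (union, +1)
FHS@1: {A,G} ∩ {G} = {G} (intersection, +0)
FHQS@1: {G} ∩ {G} = {G} (intersection, +0)
FS@2: {C} ∪ {A} = {A,C} (union, +1)
FHS@2: {A,C} ∩ {C} = {C} (intersection, +0)
FHQS@2: {C} ∩ {C} = {C} (intersection, +0)
per-site changes: [2, 1, 1]; total = 4

G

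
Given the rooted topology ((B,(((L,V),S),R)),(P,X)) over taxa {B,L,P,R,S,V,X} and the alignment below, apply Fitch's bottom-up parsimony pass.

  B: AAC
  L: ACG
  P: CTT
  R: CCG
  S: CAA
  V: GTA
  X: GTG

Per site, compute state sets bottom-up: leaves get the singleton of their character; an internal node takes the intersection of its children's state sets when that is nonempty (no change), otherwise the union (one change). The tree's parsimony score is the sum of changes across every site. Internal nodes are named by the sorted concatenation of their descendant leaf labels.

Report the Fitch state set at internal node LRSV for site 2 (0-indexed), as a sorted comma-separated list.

[col 0] LV: children L:{A}, V:{G} ∪→ {A,G}; cost 1
[col 0] LSV: children LV:{A,G}, S:{C} ∪→ {A,C,G}; cost 1
[col 0] LRSV: children LSV:{A,C,G}, R:{C} ∩→ {C}; cost 0
[col 0] BLRSV: children B:{A}, LRSV:{C} ∪→ {A,C}; cost 1
[col 0] PX: children P:{C}, X:{G} ∪→ {C,G}; cost 1
[col 0] BLPRSVX: children BLRSV:{A,C}, PX:{C,G} ∩→ {C}; cost 0
[col 1] LV: children L:{C}, V:{T} ∪→ {C,T}; cost 1
[col 1] LSV: children LV:{C,T}, S:{A} ∪→ {A,C,T}; cost 1
[col 1] LRSV: children LSV:{A,C,T}, R:{C} ∩→ {C}; cost 0
[col 1] BLRSV: children B:{A}, LRSV:{C} ∪→ {A,C}; cost 1
[col 1] PX: children P:{T}, X:{T} ∩→ {T}; cost 0
[col 1] BLPRSVX: children BLRSV:{A,C}, PX:{T} ∪→ {A,C,T}; cost 1
[col 2] LV: children L:{G}, V:{A} ∪→ {A,G}; cost 1
[col 2] LSV: children LV:{A,G}, S:{A} ∩→ {A}; cost 0
[col 2] LRSV: children LSV:{A}, R:{G} ∪→ {A,G}; cost 1
[col 2] BLRSV: children B:{C}, LRSV:{A,G} ∪→ {A,C,G}; cost 1
[col 2] PX: children P:{T}, X:{G} ∪→ {G,T}; cost 1
[col 2] BLPRSVX: children BLRSV:{A,C,G}, PX:{G,T} ∩→ {G}; cost 0
per-site changes: [4, 4, 4]; total = 12

A,G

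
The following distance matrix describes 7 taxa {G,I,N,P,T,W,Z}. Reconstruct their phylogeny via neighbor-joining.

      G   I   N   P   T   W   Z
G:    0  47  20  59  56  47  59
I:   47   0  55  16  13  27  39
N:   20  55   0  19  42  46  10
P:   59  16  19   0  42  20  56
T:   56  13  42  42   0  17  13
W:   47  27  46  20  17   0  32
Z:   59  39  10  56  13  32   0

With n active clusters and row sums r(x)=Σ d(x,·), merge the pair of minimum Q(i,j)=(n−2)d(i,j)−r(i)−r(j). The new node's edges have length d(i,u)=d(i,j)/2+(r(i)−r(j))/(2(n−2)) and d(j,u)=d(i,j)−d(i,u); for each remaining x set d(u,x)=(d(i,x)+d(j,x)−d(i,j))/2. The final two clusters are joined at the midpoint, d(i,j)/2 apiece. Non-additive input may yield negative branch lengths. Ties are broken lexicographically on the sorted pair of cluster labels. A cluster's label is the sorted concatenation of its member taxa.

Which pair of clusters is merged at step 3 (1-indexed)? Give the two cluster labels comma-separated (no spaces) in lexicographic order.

step 1: merge (G,N) at d=20, Q=-380; branch lengths G→98/5, N→2/5; new cluster GN
  updated: d(GN,I)=41, d(GN,P)=29, d(GN,T)=39, d(GN,W)=73/2, d(GN,Z)=49/2
step 2: merge (GN,Z) at d=49/2, Q=-473/2; branch lengths GN→207/16, Z→185/16; new cluster GNZ
  updated: d(GNZ,I)=111/4, d(GNZ,P)=121/4, d(GNZ,T)=55/4, d(GNZ,W)=22
step 3: merge (I,P) at d=16, Q=-144; branch lengths I→47/12, P→145/12; new cluster IP
  updated: d(GNZ,IP)=21, d(IP,T)=39/2, d(IP,W)=31/2
step 4: merge (GNZ,T) at d=55/4, Q=-159/2; branch lengths GNZ→17/2, T→21/4; new cluster GNTZ
  updated: d(GNTZ,IP)=107/8, d(GNTZ,W)=101/8
step 5: merge (GNTZ,IP) at d=107/8, Q=-83/2; branch lengths GNTZ→21/4, IP→65/8; new cluster GINPTZ
  updated: d(GINPTZ,W)=59/8
step 6: merge (GINPTZ,W) at d=59/8; branch lengths GINPTZ→59/16, W→59/16; new cluster GINPTWZ
final tree: (((((G:98/5,N:2/5):207/16,Z:185/16):17/2,T:21/4):21/4,(I:47/12,P:145/12):65/8):59/16,W:59/16)
total length: 95

I,P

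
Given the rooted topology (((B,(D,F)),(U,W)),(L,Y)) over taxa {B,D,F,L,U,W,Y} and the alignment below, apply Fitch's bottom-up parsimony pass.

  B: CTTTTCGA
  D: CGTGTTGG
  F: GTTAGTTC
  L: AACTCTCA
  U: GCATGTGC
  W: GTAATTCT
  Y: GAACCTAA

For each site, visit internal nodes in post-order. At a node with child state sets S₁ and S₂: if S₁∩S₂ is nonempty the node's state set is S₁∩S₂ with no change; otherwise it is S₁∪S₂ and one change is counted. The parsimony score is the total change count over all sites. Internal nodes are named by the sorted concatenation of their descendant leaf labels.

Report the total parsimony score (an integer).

[col 0] DF: children D:{C}, F:{G} ∪→ {C,G}; cost 1
[col 0] BDF: children B:{C}, DF:{C,G} ∩→ {C}; cost 0
[col 0] UW: children U:{G}, W:{G} ∩→ {G}; cost 0
[col 0] BDFUW: children BDF:{C}, UW:{G} ∪→ {C,G}; cost 1
[col 0] LY: children L:{A}, Y:{G} ∪→ {A,G}; cost 1
[col 0] BDFLUWY: children BDFUW:{C,G}, LY:{A,G} ∩→ {G}; cost 0
[col 1] DF: children D:{G}, F:{T} ∪→ {G,T}; cost 1
[col 1] BDF: children B:{T}, DF:{G,T} ∩→ {T}; cost 0
[col 1] UW: children U:{C}, W:{T} ∪→ {C,T}; cost 1
[col 1] BDFUW: children BDF:{T}, UW:{C,T} ∩→ {T}; cost 0
[col 1] LY: children L:{A}, Y:{A} ∩→ {A}; cost 0
[col 1] BDFLUWY: children BDFUW:{T}, LY:{A} ∪→ {A,T}; cost 1
[col 2] DF: children D:{T}, F:{T} ∩→ {T}; cost 0
[col 2] BDF: children B:{T}, DF:{T} ∩→ {T}; cost 0
[col 2] UW: children U:{A}, W:{A} ∩→ {A}; cost 0
[col 2] BDFUW: children BDF:{T}, UW:{A} ∪→ {A,T}; cost 1
[col 2] LY: children L:{C}, Y:{A} ∪→ {A,C}; cost 1
[col 2] BDFLUWY: children BDFUW:{A,T}, LY:{A,C} ∩→ {A}; cost 0
[col 3] DF: children D:{G}, F:{A} ∪→ {A,G}; cost 1
[col 3] BDF: children B:{T}, DF:{A,G} ∪→ {A,G,T}; cost 1
[col 3] UW: children U:{T}, W:{A} ∪→ {A,T}; cost 1
[col 3] BDFUW: children BDF:{A,G,T}, UW:{A,T} ∩→ {A,T}; cost 0
[col 3] LY: children L:{T}, Y:{C} ∪→ {C,T}; cost 1
[col 3] BDFLUWY: children BDFUW:{A,T}, LY:{C,T} ∩→ {T}; cost 0
[col 4] DF: children D:{T}, F:{G} ∪→ {G,T}; cost 1
[col 4] BDF: children B:{T}, DF:{G,T} ∩→ {T}; cost 0
[col 4] UW: children U:{G}, W:{T} ∪→ {G,T}; cost 1
[col 4] BDFUW: children BDF:{T}, UW:{G,T} ∩→ {T}; cost 0
[col 4] LY: children L:{C}, Y:{C} ∩→ {C}; cost 0
[col 4] BDFLUWY: children BDFUW:{T}, LY:{C} ∪→ {C,T}; cost 1
[col 5] DF: children D:{T}, F:{T} ∩→ {T}; cost 0
[col 5] BDF: children B:{C}, DF:{T} ∪→ {C,T}; cost 1
[col 5] UW: children U:{T}, W:{T} ∩→ {T}; cost 0
[col 5] BDFUW: children BDF:{C,T}, UW:{T} ∩→ {T}; cost 0
[col 5] LY: children L:{T}, Y:{T} ∩→ {T}; cost 0
[col 5] BDFLUWY: children BDFUW:{T}, LY:{T} ∩→ {T}; cost 0
[col 6] DF: children D:{G}, F:{T} ∪→ {G,T}; cost 1
[col 6] BDF: children B:{G}, DF:{G,T} ∩→ {G}; cost 0
[col 6] UW: children U:{G}, W:{C} ∪→ {C,G}; cost 1
[col 6] BDFUW: children BDF:{G}, UW:{C,G} ∩→ {G}; cost 0
[col 6] LY: children L:{C}, Y:{A} ∪→ {A,C}; cost 1
[col 6] BDFLUWY: children BDFUW:{G}, LY:{A,C} ∪→ {A,C,G}; cost 1
[col 7] DF: children D:{G}, F:{C} ∪→ {C,G}; cost 1
[col 7] BDF: children B:{A}, DF:{C,G} ∪→ {A,C,G}; cost 1
[col 7] UW: children U:{C}, W:{T} ∪→ {C,T}; cost 1
[col 7] BDFUW: children BDF:{A,C,G}, UW:{C,T} ∩→ {C}; cost 0
[col 7] LY: children L:{A}, Y:{A} ∩→ {A}; cost 0
[col 7] BDFLUWY: children BDFUW:{C}, LY:{A} ∪→ {A,C}; cost 1
per-site changes: [3, 3, 2, 4, 3, 1, 4, 4]; total = 24

24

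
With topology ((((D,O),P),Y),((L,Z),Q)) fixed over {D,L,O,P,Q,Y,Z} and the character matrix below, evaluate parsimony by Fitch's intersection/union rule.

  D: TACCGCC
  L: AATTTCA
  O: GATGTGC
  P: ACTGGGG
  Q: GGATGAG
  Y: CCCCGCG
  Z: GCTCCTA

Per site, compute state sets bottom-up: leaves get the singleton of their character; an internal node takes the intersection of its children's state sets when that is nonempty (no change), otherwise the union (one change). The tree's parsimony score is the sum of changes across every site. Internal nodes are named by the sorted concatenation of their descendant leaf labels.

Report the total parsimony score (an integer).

23

DO@0: {T} ∪ {G} = {G,T} (union, +1)
DOP@0: {G,T} ∪ {A} = {A,G,T} (union, +1)
DOPY@0: {A,G,T} ∪ {C} = {A,C,G,T} (union, +1)
LZ@0: {A} ∪ {G} = {A,G} (union, +1)
LQZ@0: {A,G} ∩ {G} = {G} (intersection, +0)
DLOPQYZ@0: {A,C,G,T} ∩ {G} = {G} (intersection, +0)
DO@1: {A} ∩ {A} = {A} (intersection, +0)
DOP@1: {A} ∪ {C} = {A,C} (union, +1)
DOPY@1: {A,C} ∩ {C} = {C} (intersection, +0)
LZ@1: {A} ∪ {C} = {A,C} (union, +1)
LQZ@1: {A,C} ∪ {G} = {A,C,G} (union, +1)
DLOPQYZ@1: {C} ∩ {A,C,G} = {C} (intersection, +0)
DO@2: {C} ∪ {T} = {C,T} (union, +1)
DOP@2: {C,T} ∩ {T} = {T} (intersection, +0)
DOPY@2: {T} ∪ {C} = {C,T} (union, +1)
LZ@2: {T} ∩ {T} = {T} (intersection, +0)
LQZ@2: {T} ∪ {A} = {A,T} (union, +1)
DLOPQYZ@2: {C,T} ∩ {A,T} = {T} (intersection, +0)
DO@3: {C} ∪ {G} = {C,G} (union, +1)
DOP@3: {C,G} ∩ {G} = {G} (intersection, +0)
DOPY@3: {G} ∪ {C} = {C,G} (union, +1)
LZ@3: {T} ∪ {C} = {C,T} (union, +1)
LQZ@3: {C,T} ∩ {T} = {T} (intersection, +0)
DLOPQYZ@3: {C,G} ∪ {T} = {C,G,T} (union, +1)
DO@4: {G} ∪ {T} = {G,T} (union, +1)
DOP@4: {G,T} ∩ {G} = {G} (intersection, +0)
DOPY@4: {G} ∩ {G} = {G} (intersection, +0)
LZ@4: {T} ∪ {C} = {C,T} (union, +1)
LQZ@4: {C,T} ∪ {G} = {C,G,T} (union, +1)
DLOPQYZ@4: {G} ∩ {C,G,T} = {G} (intersection, +0)
DO@5: {C} ∪ {G} = {C,G} (union, +1)
DOP@5: {C,G} ∩ {G} = {G} (intersection, +0)
DOPY@5: {G} ∪ {C} = {C,G} (union, +1)
LZ@5: {C} ∪ {T} = {C,T} (union, +1)
LQZ@5: {C,T} ∪ {A} = {A,C,T} (union, +1)
DLOPQYZ@5: {C,G} ∩ {A,C,T} = {C} (intersection, +0)
DO@6: {C} ∩ {C} = {C} (intersection, +0)
DOP@6: {C} ∪ {G} = {C,G} (union, +1)
DOPY@6: {C,G} ∩ {G} = {G} (intersection, +0)
LZ@6: {A} ∩ {A} = {A} (intersection, +0)
LQZ@6: {A} ∪ {G} = {A,G} (union, +1)
DLOPQYZ@6: {G} ∩ {A,G} = {G} (intersection, +0)
per-site changes: [4, 3, 3, 4, 3, 4, 2]; total = 23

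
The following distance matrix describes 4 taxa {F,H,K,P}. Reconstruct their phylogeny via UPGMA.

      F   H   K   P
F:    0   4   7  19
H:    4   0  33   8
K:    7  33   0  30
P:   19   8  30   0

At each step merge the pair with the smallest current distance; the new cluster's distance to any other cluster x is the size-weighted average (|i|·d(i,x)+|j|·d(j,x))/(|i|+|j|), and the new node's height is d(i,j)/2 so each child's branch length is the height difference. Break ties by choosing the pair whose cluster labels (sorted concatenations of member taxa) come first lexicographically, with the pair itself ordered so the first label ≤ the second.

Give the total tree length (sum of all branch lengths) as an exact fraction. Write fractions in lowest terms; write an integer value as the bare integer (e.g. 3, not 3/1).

iteration 1: select F,H (d=4); attach at lengths (2, 2); label the merged cluster FH
  updated: d(FH,K)=20, d(FH,P)=27/2
iteration 2: select FH,P (d=27/2); attach at lengths (19/4, 27/4); label the merged cluster FHP
  updated: d(FHP,K)=70/3
iteration 3: select FHP,K (d=70/3); attach at lengths (59/12, 35/3); label the merged cluster FHKP
final tree: (((F:2,H:2):19/4,P:27/4):59/12,K:35/3)
total length: 385/12

385/12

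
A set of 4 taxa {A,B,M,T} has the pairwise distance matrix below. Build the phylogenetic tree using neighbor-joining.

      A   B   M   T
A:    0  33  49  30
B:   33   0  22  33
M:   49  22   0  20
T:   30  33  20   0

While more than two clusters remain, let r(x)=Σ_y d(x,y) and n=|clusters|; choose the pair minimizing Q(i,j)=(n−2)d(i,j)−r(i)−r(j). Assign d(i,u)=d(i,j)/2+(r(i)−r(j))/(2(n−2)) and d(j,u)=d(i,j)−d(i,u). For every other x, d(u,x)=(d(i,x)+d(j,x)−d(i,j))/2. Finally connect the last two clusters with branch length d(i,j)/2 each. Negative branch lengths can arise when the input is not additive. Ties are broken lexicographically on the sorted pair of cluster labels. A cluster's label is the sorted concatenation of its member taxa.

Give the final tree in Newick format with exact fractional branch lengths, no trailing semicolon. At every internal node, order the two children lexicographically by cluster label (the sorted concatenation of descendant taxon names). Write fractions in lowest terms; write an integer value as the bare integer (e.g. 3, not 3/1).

(((A:89/4,T:31/4):31/4,B:41/4):47/8,M:47/8)

iteration 1: select A,T (d=30, Q=-135); attach at lengths (89/4, 31/4); label the merged cluster AT
  updated: d(AT,B)=18, d(AT,M)=39/2
iteration 2: select AT,B (d=18, Q=-119/2); attach at lengths (31/4, 41/4); label the merged cluster ABT
  updated: d(ABT,M)=47/4
iteration 3: select ABT,M (d=47/4); attach at lengths (47/8, 47/8); label the merged cluster ABMT
final tree: (((A:89/4,T:31/4):31/4,B:41/4):47/8,M:47/8)
total length: 239/4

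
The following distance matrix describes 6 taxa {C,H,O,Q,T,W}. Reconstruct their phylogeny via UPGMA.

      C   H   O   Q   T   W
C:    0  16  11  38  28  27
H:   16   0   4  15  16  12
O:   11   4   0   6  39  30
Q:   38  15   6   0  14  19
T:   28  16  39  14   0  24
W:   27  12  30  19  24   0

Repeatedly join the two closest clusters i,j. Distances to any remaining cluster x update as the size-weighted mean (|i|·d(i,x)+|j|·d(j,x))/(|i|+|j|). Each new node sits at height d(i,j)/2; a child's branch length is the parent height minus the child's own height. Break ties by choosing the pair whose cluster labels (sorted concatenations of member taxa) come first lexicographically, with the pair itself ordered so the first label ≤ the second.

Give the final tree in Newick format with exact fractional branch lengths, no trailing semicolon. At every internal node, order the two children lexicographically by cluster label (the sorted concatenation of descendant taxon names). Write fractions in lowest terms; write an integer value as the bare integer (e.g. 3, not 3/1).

((C:23/2,(((H:2,O:2):13/4,Q:21/4):59/12,W:61/6):4/3):3/5,T:121/10)

iteration 1: select H,O (d=4); attach at lengths (2, 2); label the merged cluster HO
  updated: d(C,HO)=27/2, d(HO,Q)=21/2, d(HO,T)=55/2, d(HO,W)=21
iteration 2: select HO,Q (d=21/2); attach at lengths (13/4, 21/4); label the merged cluster HOQ
  updated: d(C,HOQ)=65/3, d(HOQ,T)=23, d(HOQ,W)=61/3
iteration 3: select HOQ,W (d=61/3); attach at lengths (59/12, 61/6); label the merged cluster HOQW
  updated: d(C,HOQW)=23, d(HOQW,T)=93/4
iteration 4: select C,HOQW (d=23); attach at lengths (23/2, 4/3); label the merged cluster CHOQW
  updated: d(CHOQW,T)=121/5
iteration 5: select CHOQW,T (d=121/5); attach at lengths (3/5, 121/10); label the merged cluster CHOQTW
final tree: ((C:23/2,(((H:2,O:2):13/4,Q:21/4):59/12,W:61/6):4/3):3/5,T:121/10)
total length: 3187/60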